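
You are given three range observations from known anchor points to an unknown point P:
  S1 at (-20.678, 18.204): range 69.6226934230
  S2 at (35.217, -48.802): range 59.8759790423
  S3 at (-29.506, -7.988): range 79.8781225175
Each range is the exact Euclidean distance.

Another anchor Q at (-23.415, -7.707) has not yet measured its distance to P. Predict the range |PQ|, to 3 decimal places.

eq1: (x + 20.678)² + (y − 18.204)² = 69.6226934230²
eq2: (x − 35.217)² + (y + 48.802)² = 59.8759790423²
eq3: (x + 29.506)² + (y + 7.988)² = 79.8781225175²
eq3−eq2, eq3−eq1 (x²,y² cancel):
  129.446·x − 81.628·y = 5482.841704
  17.656·x + 52.384·y = 1357.748137
det = 129.446·52.384 − -81.628·17.656 = 8222.123232
x = (5482.841704·52.384 − -81.628·1357.748137) / 8222.123232 = 48.411272
y = (129.446·1357.748137 − 5482.841704·17.656) / 8222.123232 = 9.602144
|P − Q| = √((48.411272 − -23.415)² + (9.602144 − -7.707)²) = 73.882473

73.882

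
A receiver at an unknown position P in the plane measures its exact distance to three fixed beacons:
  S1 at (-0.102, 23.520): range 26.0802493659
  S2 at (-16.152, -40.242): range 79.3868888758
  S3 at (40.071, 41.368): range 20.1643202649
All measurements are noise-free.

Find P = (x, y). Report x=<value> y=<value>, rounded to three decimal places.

eq1: (x + 0.102)² + (y − 23.520)² = 26.0802493659²
eq2: (x + 16.152)² + (y + 40.242)² = 79.3868888758²
eq3: (x − 40.071)² + (y − 41.368)² = 20.1643202649²
eq1−eq2, eq1−eq3 (x²,y² cancel):
  -32.100·x − 127.524·y = -4294.993854
  80.346·x + 35.696·y = 3037.375256
det = -32.100·35.696 − -127.524·80.346 = 9100.201704
x = (-4294.993854·35.696 − -127.524·3037.375256) / 9100.201704 = 25.716369
y = (-32.100·3037.375256 − -4294.993854·80.346) / 9100.201704 = 27.206631

x=25.716 y=27.207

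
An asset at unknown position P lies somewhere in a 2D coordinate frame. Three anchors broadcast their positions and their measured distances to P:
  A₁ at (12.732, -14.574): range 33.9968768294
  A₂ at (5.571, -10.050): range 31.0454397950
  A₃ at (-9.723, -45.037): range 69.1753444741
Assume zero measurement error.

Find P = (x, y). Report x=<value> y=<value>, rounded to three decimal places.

x=15.714 y=19.292

eq1: (x − 12.732)² + (y + 14.574)² = 33.9968768294²
eq2: (x − 5.571)² + (y + 10.050)² = 31.0454397950²
eq3: (x + 9.723)² + (y + 45.037)² = 69.1753444741²
eq3−eq2, eq3−eq1 (x²,y² cancel):
  30.588·x + 69.974·y = 1830.579394
  44.910·x + 60.926·y = 1881.077851
det = 30.588·60.926 − 69.974·44.910 = -1278.927852
x = (1830.579394·60.926 − 69.974·1881.077851) / -1278.927852 = 15.713679
y = (30.588·1881.077851 − 1830.579394·44.910) / -1278.927852 = 19.291871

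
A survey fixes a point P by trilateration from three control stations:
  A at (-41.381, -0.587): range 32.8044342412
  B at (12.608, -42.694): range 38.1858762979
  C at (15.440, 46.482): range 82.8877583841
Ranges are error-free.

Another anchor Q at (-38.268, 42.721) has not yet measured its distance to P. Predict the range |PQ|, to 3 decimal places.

71.808

eq1: (x + 41.381)² + (y + 0.587)² = 32.8044342412²
eq2: (x − 12.608)² + (y + 42.694)² = 38.1858762979²
eq3: (x − 15.440)² + (y − 46.482)² = 82.8877583841²
eq3−eq1, eq3−eq2 (x²,y² cancel):
  -113.642·x − 94.138·y = 5108.011390
  -5.664·x − 178.352·y = 4994.988717
det = -113.642·-178.352 − -94.138·-5.664 = 19735.080352
x = (5108.011390·-178.352 − -94.138·4994.988717) / 19735.080352 = -22.336154
y = (-113.642·4994.988717 − 5108.011390·-5.664) / 19735.080352 = -27.297012
|P − Q| = √((-22.336154 − -38.268)² + (-27.297012 − 42.721)²) = 71.807700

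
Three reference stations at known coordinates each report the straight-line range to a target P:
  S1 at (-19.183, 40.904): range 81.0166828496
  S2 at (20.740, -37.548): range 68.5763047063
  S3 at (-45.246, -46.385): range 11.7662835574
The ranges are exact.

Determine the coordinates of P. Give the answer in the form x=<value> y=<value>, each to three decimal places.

eq1: (x + 19.183)² + (y − 40.904)² = 81.0166828496²
eq2: (x − 20.740)² + (y + 37.548)² = 68.5763047063²
eq3: (x + 45.246)² + (y + 46.385)² = 11.7662835574²
eq2−eq3, eq2−eq1 (x²,y² cancel):
  -131.972·x − 17.674·y = 6923.032975
  -79.846·x + 156.904·y = -1659.868532
det = -131.972·156.904 − -17.674·-79.846 = -22118.132892
x = (6923.032975·156.904 − -17.674·-1659.868532) / -22118.132892 = -47.785003
y = (-131.972·-1659.868532 − 6923.032975·-79.846) / -22118.132892 = -34.895923

x=-47.785 y=-34.896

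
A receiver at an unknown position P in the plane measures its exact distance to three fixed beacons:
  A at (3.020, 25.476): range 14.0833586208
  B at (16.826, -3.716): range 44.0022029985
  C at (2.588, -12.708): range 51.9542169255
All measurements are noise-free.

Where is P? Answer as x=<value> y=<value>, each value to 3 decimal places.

x=6.630 y=39.089

eq1: (x − 3.020)² + (y − 25.476)² = 14.0833586208²
eq2: (x − 16.826)² + (y + 3.716)² = 44.0022029985²
eq3: (x − 2.588)² + (y + 12.708)² = 51.9542169255²
eq2−eq1, eq2−eq3 (x²,y² cancel):
  -27.612·x + 58.384·y = 2099.076923
  -28.476·x − 17.984·y = -891.778712
det = -27.612·-17.984 − 58.384·-28.476 = 2159.116992
x = (2099.076923·-17.984 − 58.384·-891.778712) / 2159.116992 = 6.630400
y = (-27.612·-891.778712 − 2099.076923·-28.476) / 2159.116992 = 39.088715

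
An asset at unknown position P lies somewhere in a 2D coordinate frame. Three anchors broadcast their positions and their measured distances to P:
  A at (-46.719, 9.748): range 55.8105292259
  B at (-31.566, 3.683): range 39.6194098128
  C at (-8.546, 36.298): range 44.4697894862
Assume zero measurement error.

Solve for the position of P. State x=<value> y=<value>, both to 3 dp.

x=7.007 y=-5.363

eq1: (x + 46.719)² + (y − 9.748)² = 55.8105292259²
eq2: (x + 31.566)² + (y − 3.683)² = 39.6194098128²
eq3: (x + 8.546)² + (y − 36.298)² = 44.4697894862²
eq1−eq3, eq1−eq2 (x²,y² cancel):
  76.346·x + 53.100·y = 250.143451
  30.306·x − 12.130·y = 277.405919
det = 76.346·-12.130 − 53.100·30.306 = -2535.325580
x = (250.143451·-12.130 − 53.100·277.405919) / -2535.325580 = 7.006790
y = (76.346·277.405919 − 250.143451·30.306) / -2535.325580 = -5.363408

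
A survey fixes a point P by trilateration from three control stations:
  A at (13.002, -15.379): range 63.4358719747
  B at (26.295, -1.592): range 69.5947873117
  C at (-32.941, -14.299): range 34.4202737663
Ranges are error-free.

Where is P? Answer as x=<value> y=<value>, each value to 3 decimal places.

x=-40.066 y=19.376

eq1: (x − 13.002)² + (y + 15.379)² = 63.4358719747²
eq2: (x − 26.295)² + (y + 1.592)² = 69.5947873117²
eq3: (x + 32.941)² + (y + 14.299)² = 34.4202737663²
eq2−eq3, eq2−eq1 (x²,y² cancel):
  -118.472·x − 25.414·y = 4254.288568
  -26.586·x − 27.574·y = 530.928724
det = -118.472·-27.574 − -25.414·-26.586 = 2591.090324
x = (4254.288568·-27.574 − -25.414·530.928724) / 2591.090324 = -40.066041
y = (-118.472·530.928724 − 4254.288568·-26.586) / 2591.090324 = 19.375754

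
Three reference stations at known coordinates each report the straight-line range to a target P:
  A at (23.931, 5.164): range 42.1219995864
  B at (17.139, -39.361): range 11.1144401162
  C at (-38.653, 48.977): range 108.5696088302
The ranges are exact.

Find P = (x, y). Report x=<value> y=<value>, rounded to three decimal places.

eq1: (x − 23.931)² + (y − 5.164)² = 42.1219995864²
eq2: (x − 17.139)² + (y + 39.361)² = 11.1144401162²
eq3: (x + 38.653)² + (y − 48.977)² = 108.5696088302²
eq1−eq3, eq1−eq2 (x²,y² cancel):
  -125.168·x + 87.626·y = -6719.655831
  -13.584·x − 89.050·y = 2894.406055
det = -125.168·-89.050 − 87.626·-13.584 = 12336.521984
x = (-6719.655831·-89.050 − 87.626·2894.406055) / 12336.521984 = 27.946299
y = (-125.168·2894.406055 − -6719.655831·-13.584) / 12336.521984 = -36.766183

x=27.946 y=-36.766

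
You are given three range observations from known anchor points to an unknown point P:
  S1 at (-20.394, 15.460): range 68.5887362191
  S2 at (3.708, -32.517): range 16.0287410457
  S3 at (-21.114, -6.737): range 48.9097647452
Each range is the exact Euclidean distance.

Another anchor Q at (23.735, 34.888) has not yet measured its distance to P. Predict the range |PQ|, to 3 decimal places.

85.661

eq1: (x + 20.394)² + (y − 15.460)² = 68.5887362191²
eq2: (x − 3.708)² + (y + 32.517)² = 16.0287410457²
eq3: (x + 21.114)² + (y + 6.737)² = 48.9097647452²
eq2−eq3, eq2−eq1 (x²,y² cancel):
  -49.644·x + 51.560·y = -2715.160936
  -48.204·x + 95.954·y = -4863.671914
det = -49.644·95.954 − 51.560·-48.204 = -2278.142136
x = (-2715.160936·95.954 − 51.560·-4863.671914) / -2278.142136 = 4.284030
y = (-49.644·-4863.671914 − -2715.160936·-48.204) / -2278.142136 = -48.535387
|P − Q| = √((4.284030 − 23.735)² + (-48.535387 − 34.888)²) = 85.660970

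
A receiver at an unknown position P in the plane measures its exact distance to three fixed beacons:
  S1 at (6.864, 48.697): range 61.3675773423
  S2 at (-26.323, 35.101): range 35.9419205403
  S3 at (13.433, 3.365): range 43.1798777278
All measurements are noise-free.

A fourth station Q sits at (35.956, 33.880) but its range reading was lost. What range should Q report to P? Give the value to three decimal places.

74.076

eq1: (x − 6.864)² + (y − 48.697)² = 61.3675773423²
eq2: (x + 26.323)² + (y − 35.101)² = 35.9419205403²
eq3: (x − 13.433)² + (y − 3.365)² = 43.1798777278²
eq1−eq3, eq1−eq2 (x²,y² cancel):
  13.138·x − 90.664·y = -325.265883
  -66.374·x − 27.192·y = 1980.626122
det = 13.138·-27.192 − -90.664·-66.374 = -6374.980832
x = (-325.265883·-27.192 − -90.664·1980.626122) / -6374.980832 = -29.555558
y = (13.138·1980.626122 − -325.265883·-66.374) / -6374.980832 = -0.695260
|P − Q| = √((-29.555558 − 35.956)² + (-0.695260 − 33.880)²) = 74.075724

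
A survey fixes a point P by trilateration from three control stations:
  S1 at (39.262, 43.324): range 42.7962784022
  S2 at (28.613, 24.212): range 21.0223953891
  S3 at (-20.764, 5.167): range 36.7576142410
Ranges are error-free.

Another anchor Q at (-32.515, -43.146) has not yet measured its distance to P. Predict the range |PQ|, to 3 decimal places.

eq1: (x − 39.262)² + (y − 43.324)² = 42.7962784022²
eq2: (x − 28.613)² + (y − 24.212)² = 21.0223953891²
eq3: (x + 20.764)² + (y − 5.167)² = 36.7576142410²
eq2−eq3, eq2−eq1 (x²,y² cancel):
  -98.754·x − 38.090·y = -1856.264225
  21.298·x + 38.224·y = 623.968570
det = -98.754·38.224 − -38.090·21.298 = -2963.532076
x = (-1856.264225·38.224 − -38.090·623.968570) / -2963.532076 = 15.922514
y = (-98.754·623.968570 − -1856.264225·21.298) / -2963.532076 = 7.452147
|P − Q| = √((15.922514 − -32.515)² + (7.452147 − -43.146)²) = 70.045451

70.045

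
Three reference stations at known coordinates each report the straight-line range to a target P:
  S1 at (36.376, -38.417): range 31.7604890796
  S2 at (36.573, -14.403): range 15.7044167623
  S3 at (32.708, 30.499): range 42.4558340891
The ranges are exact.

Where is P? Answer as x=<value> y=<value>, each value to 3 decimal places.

eq1: (x − 36.376)² + (y + 38.417)² = 31.7604890796²
eq2: (x − 36.573)² + (y + 14.403)² = 15.7044167623²
eq3: (x − 32.708)² + (y − 30.499)² = 42.4558340891²
eq2−eq3, eq2−eq1 (x²,y² cancel):
  -7.730·x + 89.804·y = -1100.897615
  -0.394·x − 48.028·y = 491.948566
det = -7.730·-48.028 − 89.804·-0.394 = 406.639216
x = (-1100.897615·-48.028 − 89.804·491.948566) / 406.639216 = 21.382497
y = (-7.730·491.948566 − -1100.897615·-0.394) / 406.639216 = -10.418366

x=21.382 y=-10.418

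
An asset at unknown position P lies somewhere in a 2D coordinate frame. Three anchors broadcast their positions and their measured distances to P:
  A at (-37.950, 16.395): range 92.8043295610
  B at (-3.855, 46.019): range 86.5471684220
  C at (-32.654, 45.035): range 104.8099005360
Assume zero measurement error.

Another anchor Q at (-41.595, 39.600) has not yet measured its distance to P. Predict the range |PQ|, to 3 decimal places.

108.229

eq1: (x + 37.950)² + (y − 16.395)² = 92.8043295610²
eq2: (x + 3.855)² + (y − 46.019)² = 86.5471684220²
eq3: (x + 32.654)² + (y − 45.035)² = 104.8099005360²
eq1−eq2, eq1−eq3 (x²,y² cancel):
  68.190·x + 59.248·y = 1545.842084
  10.592·x + 57.280·y = -987.035249
det = 68.190·57.280 − 59.248·10.592 = 3278.368384
x = (1545.842084·57.280 − 59.248·-987.035249) / 3278.368384 = 44.847217
y = (68.190·-987.035249 − 1545.842084·10.592) / 3278.368384 = -25.524738
|P − Q| = √((44.847217 − -41.595)² + (-25.524738 − 39.600)²) = 108.228870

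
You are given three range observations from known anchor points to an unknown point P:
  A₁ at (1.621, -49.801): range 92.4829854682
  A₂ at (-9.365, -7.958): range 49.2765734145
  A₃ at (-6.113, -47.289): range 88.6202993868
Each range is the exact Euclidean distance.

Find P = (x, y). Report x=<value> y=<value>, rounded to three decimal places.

x=-18.565 y=40.452

eq1: (x − 1.621)² + (y + 49.801)² = 92.4829854682²
eq2: (x + 9.365)² + (y + 7.958)² = 49.2765734145²
eq3: (x + 6.113)² + (y + 47.289)² = 88.6202993868²
eq2−eq3, eq2−eq1 (x²,y² cancel):
  6.504·x − 78.662·y = -3302.791475
  21.972·x − 83.686·y = -3793.187661
det = 6.504·-83.686 − -78.662·21.972 = 1184.067720
x = (-3302.791475·-83.686 − -78.662·-3793.187661) / 1184.067720 = -18.565087
y = (6.504·-3793.187661 − -3302.791475·21.972) / 1184.067720 = 40.452113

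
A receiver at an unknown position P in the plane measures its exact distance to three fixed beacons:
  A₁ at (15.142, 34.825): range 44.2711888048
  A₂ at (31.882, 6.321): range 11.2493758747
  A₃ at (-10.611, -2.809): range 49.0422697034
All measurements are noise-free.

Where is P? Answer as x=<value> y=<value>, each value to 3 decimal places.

eq1: (x − 15.142)² + (y − 34.825)² = 44.2711888048²
eq2: (x − 31.882)² + (y − 6.321)² = 11.2493758747²
eq3: (x + 10.611)² + (y + 2.809)² = 49.0422697034²
eq2−eq1, eq2−eq3 (x²,y² cancel):
  -33.480·x + 57.008·y = -1447.745877
  -84.986·x − 18.260·y = -3214.528923
det = -33.480·-18.260 − 57.008·-84.986 = 5456.226688
x = (-1447.745877·-18.260 − 57.008·-3214.528923) / 5456.226688 = 38.431267
y = (-33.480·-3214.528923 − -1447.745877·-84.986) / 5456.226688 = -2.825341

x=38.431 y=-2.825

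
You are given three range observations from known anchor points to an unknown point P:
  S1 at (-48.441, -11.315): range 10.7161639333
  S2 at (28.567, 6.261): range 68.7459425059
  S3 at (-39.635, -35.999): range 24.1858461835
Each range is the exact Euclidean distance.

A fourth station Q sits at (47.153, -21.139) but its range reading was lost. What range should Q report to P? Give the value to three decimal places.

85.396

eq1: (x + 48.441)² + (y + 11.315)² = 10.7161639333²
eq2: (x − 28.567)² + (y − 6.261)² = 68.7459425059²
eq3: (x + 39.635)² + (y + 35.999)² = 24.1858461835²
eq3−eq1, eq3−eq2 (x²,y² cancel):
  -17.612·x + 49.368·y = 77.817466
  136.404·x + 84.520·y = -6152.637071
det = -17.612·84.520 − 49.368·136.404 = -8222.558912
x = (77.817466·84.520 − 49.368·-6152.637071) / -8222.558912 = -37.740139
y = (-17.612·-6152.637071 − 77.817466·136.404) / -8222.558912 = -11.887495
|P − Q| = √((-37.740139 − 47.153)² + (-11.887495 − -21.139)²) = 85.395758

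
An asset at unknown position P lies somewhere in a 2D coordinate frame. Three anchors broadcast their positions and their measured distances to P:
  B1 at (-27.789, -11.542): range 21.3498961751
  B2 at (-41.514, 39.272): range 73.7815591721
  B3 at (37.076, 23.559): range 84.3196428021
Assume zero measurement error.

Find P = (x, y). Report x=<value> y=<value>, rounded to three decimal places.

eq1: (x + 27.789)² + (y + 11.542)² = 21.3498961751²
eq2: (x + 41.514)² + (y − 39.272)² = 73.7815591721²
eq3: (x − 37.076)² + (y − 23.559)² = 84.3196428021²
eq1−eq2, eq1−eq3 (x²,y² cancel):
  -27.450·x + 101.628·y = -2627.644512
  129.730·x + 70.202·y = -5629.774124
det = -27.450·70.202 − 101.628·129.730 = -15111.245340
x = (-2627.644512·70.202 − 101.628·-5629.774124) / -15111.245340 = -25.654853
y = (-27.450·-5629.774124 − -2627.644512·129.730) / -15111.245340 = -32.784963

x=-25.655 y=-32.785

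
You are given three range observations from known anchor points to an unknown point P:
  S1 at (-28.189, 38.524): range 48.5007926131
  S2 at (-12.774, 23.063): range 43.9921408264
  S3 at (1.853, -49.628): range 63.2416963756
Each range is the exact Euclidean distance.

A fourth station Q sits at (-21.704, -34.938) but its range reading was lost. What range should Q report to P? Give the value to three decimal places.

eq1: (x + 28.189)² + (y − 38.524)² = 48.5007926131²
eq2: (x + 12.774)² + (y − 23.063)² = 43.9921408264²
eq3: (x − 1.853)² + (y + 49.628)² = 63.2416963756²
eq1−eq2, eq1−eq3 (x²,y² cancel):
  30.830·x − 30.922·y = -1166.622822
  60.084·x − 176.304·y = -1459.531580
det = 30.830·-176.304 − -30.922·60.084 = -3577.534872
x = (-1166.622822·-176.304 − -30.922·-1459.531580) / -3577.534872 = -44.876889
y = (30.830·-1459.531580 − -1166.622822·60.084) / -3577.534872 = -7.015447
|P − Q| = √((-44.876889 − -21.704)² + (-7.015447 − -34.938)²) = 36.285696

36.286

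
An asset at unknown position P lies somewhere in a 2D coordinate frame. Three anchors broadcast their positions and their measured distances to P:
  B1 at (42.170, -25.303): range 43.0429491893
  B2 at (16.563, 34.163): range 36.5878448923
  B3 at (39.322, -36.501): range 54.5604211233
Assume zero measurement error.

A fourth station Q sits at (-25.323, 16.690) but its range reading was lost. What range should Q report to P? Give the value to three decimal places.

eq1: (x − 42.170)² + (y + 25.303)² = 43.0429491893²
eq2: (x − 16.563)² + (y − 34.163)² = 36.5878448923²
eq3: (x − 39.322)² + (y + 36.501)² = 54.5604211233²
eq1−eq3, eq1−eq2 (x²,y² cancel):
  -5.696·x − 22.396·y = -664.152102
  -51.214·x + 118.932·y = -463.082090
det = -5.696·118.932 − -22.396·-51.214 = -1824.425416
x = (-664.152102·118.932 − -22.396·-463.082090) / -1824.425416 = 48.979873
y = (-5.696·-463.082090 − -664.152102·-51.214) / -1824.425416 = 17.197837
|P − Q| = √((48.979873 − -25.323)² + (17.197837 − 16.690)²) = 74.304608

74.305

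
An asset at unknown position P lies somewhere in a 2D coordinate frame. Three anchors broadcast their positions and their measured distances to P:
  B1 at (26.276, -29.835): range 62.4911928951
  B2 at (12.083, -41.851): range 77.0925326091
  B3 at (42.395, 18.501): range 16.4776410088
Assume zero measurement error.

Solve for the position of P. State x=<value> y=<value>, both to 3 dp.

eq1: (x − 26.276)² + (y + 29.835)² = 62.4911928951²
eq2: (x − 12.083)² + (y + 41.851)² = 77.0925326091²
eq3: (x − 42.395)² + (y − 18.501)² = 16.4776410088²
eq1−eq3, eq1−eq2 (x²,y² cancel):
  32.238·x + 96.672·y = 4192.704161
  -28.386·x − 24.032·y = -1721.159706
det = 32.238·-24.032 − 96.672·-28.386 = 1969.387776
x = (4192.704161·-24.032 − 96.672·-1721.159706) / 1969.387776 = 33.324511
y = (32.238·-1721.159706 − 4192.704161·-28.386) / 1969.387776 = 32.257412

x=33.325 y=32.257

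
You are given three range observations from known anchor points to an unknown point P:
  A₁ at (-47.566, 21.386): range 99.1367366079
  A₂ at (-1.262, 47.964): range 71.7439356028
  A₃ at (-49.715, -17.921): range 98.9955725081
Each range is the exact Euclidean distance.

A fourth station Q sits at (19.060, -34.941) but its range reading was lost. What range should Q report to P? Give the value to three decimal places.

eq1: (x + 47.566)² + (y − 21.386)² = 99.1367366079²
eq2: (x + 1.262)² + (y − 47.964)² = 71.7439356028²
eq3: (x + 49.715)² + (y + 17.921)² = 98.9955725081²
eq3−eq2, eq3−eq1 (x²,y² cancel):
  96.906·x + 131.770·y = 4162.325554
  4.298·x + 78.614·y = -100.827283
det = 96.906·78.614 − 131.770·4.298 = 7051.820824
x = (4162.325554·78.614 − 131.770·-100.827283) / 7051.820824 = 48.285837
y = (96.906·-100.827283 − 4162.325554·4.298) / 7051.820824 = -3.922454
|P − Q| = √((48.285837 − 19.060)² + (-3.922454 − -34.941)²) = 42.618068

42.618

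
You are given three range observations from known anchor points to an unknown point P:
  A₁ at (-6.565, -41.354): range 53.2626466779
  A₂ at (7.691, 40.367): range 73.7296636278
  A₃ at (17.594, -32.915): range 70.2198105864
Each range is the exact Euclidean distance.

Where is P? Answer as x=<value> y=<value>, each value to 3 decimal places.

eq1: (x + 6.565)² + (y + 41.354)² = 53.2626466779²
eq2: (x − 7.691)² + (y − 40.367)² = 73.7296636278²
eq3: (x − 17.594)² + (y + 32.915)² = 70.2198105864²
eq3−eq2, eq3−eq1 (x²,y² cancel):
  -19.806·x + 146.564·y = -209.541391
  -48.318·x − 16.878·y = 2454.218748
det = -19.806·-16.878 − 146.564·-48.318 = 7415.965020
x = (-209.541391·-16.878 − 146.564·2454.218748) / 7415.965020 = -48.026585
y = (-19.806·2454.218748 − -209.541391·-48.318) / 7415.965020 = -7.919789

x=-48.027 y=-7.920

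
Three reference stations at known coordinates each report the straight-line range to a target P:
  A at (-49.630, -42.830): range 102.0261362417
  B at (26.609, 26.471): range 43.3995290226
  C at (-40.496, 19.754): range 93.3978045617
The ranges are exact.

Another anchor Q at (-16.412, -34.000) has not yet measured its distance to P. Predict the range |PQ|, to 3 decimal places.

eq1: (x + 49.630)² + (y + 42.830)² = 102.0261362417²
eq2: (x − 26.609)² + (y − 26.471)² = 43.3995290226²
eq3: (x + 40.496)² + (y − 19.754)² = 93.3978045617²
eq3−eq1, eq3−eq2 (x²,y² cancel):
  -18.268·x − 125.168·y = 581.216689
  134.210·x + 13.434·y = 6218.236968
det = -18.268·13.434 − -125.168·134.210 = 16553.384968
x = (581.216689·13.434 − -125.168·6218.236968) / 16553.384968 = 47.490731
y = (-18.268·6218.236968 − 581.216689·134.210) / 16553.384968 = -11.574663
|P − Q| = √((47.490731 − -16.412)² + (-11.574663 − -34.000)²) = 67.723369

67.723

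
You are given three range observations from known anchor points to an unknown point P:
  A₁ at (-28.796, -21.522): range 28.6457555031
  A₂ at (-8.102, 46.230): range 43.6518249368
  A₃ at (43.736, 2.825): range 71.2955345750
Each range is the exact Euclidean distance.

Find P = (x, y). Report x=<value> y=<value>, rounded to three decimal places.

x=-27.432 y=7.091

eq1: (x + 28.796)² + (y + 21.522)² = 28.6457555031²
eq2: (x + 8.102)² + (y − 46.230)² = 43.6518249368²
eq3: (x − 43.736)² + (y − 2.825)² = 71.2955345750²
eq2−eq3, eq2−eq1 (x²,y² cancel):
  103.676·x − 86.810·y = -3459.608413
  -41.388·x − 135.504·y = 174.453308
det = 103.676·-135.504 − -86.810·-41.388 = -17641.404984
x = (-3459.608413·-135.504 − -86.810·174.453308) / -17641.404984 = -27.431776
y = (103.676·174.453308 − -3459.608413·-41.388) / -17641.404984 = 7.091252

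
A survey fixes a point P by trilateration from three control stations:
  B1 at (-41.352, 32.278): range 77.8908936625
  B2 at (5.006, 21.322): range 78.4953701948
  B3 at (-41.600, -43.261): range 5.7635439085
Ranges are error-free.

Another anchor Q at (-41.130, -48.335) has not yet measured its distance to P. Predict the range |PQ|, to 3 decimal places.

5.656

eq1: (x + 41.352)² + (y − 32.278)² = 77.8908936625²
eq2: (x − 5.006)² + (y − 21.322)² = 78.4953701948²
eq3: (x + 41.600)² + (y + 43.261)² = 5.7635439085²
eq1−eq3, eq1−eq2 (x²,y² cancel):
  -0.496·x − 151.078·y = 6883.989810
  92.716·x − 21.912·y = -2366.701294
det = -0.496·-21.912 − -151.078·92.716 = 14018.216200
x = (6883.989810·-21.912 − -151.078·-2366.701294) / 14018.216200 = -36.266988
y = (-0.496·-2366.701294 − 6883.989810·92.716) / 14018.216200 = -45.446732
|P − Q| = √((-36.266988 − -41.130)² + (-45.446732 − -48.335)²) = 5.656056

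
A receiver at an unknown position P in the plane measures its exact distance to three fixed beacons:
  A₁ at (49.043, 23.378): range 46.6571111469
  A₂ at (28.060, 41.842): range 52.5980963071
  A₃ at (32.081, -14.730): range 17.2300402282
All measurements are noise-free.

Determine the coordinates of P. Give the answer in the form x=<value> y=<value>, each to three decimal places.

x=15.732 y=-9.291

eq1: (x − 49.043)² + (y − 23.378)² = 46.6571111469²
eq2: (x − 28.060)² + (y − 41.842)² = 52.5980963071²
eq3: (x − 32.081)² + (y + 14.730)² = 17.2300402282²
eq3−eq2, eq3−eq1 (x²,y² cancel):
  -8.042·x + 113.144·y = -1177.732346
  33.924·x + 76.216·y = -174.428462
det = -8.042·76.216 − 113.144·33.924 = -4451.226128
x = (-1177.732346·76.216 − 113.144·-174.428462) / -4451.226128 = 15.731961
y = (-8.042·-174.428462 − -1177.732346·33.924) / -4451.226128 = -9.290956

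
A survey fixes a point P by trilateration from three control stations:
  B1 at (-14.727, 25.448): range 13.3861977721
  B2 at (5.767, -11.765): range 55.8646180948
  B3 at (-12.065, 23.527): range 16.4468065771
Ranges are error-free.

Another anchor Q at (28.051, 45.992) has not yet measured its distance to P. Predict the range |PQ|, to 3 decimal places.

50.401

eq1: (x + 14.727)² + (y − 25.448)² = 13.3861977721²
eq2: (x − 5.767)² + (y + 11.765)² = 55.8646180948²
eq3: (x + 12.065)² + (y − 23.527)² = 16.4468065771²
eq1−eq3, eq1−eq2 (x²,y² cancel):
  5.324·x − 3.842·y = -256.708435
  40.988·x − 74.426·y = -3634.476983
det = 5.324·-74.426 − -3.842·40.988 = -238.768128
x = (-256.708435·-74.426 − -3.842·-3634.476983) / -238.768128 = -21.536046
y = (5.324·-3634.476983 − -256.708435·40.988) / -238.768128 = 36.973068
|P − Q| = √((-21.536046 − 28.051)² + (36.973068 − 45.992)²) = 50.400558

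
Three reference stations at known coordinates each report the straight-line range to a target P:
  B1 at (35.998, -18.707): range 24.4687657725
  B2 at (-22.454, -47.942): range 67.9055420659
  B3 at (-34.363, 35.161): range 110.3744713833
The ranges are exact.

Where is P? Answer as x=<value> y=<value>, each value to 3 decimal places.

x=45.136 y=-41.405

eq1: (x − 35.998)² + (y + 18.707)² = 24.4687657725²
eq2: (x + 22.454)² + (y + 47.942)² = 67.9055420659²
eq3: (x + 34.363)² + (y − 35.161)² = 110.3744713833²
eq2−eq1, eq2−eq3 (x²,y² cancel):
  116.904·x + 58.470·y = 2855.632518
  -23.818·x + 166.206·y = -7956.867080
det = 116.904·166.206 − 58.470·-23.818 = 20822.784684
x = (2855.632518·166.206 − 58.470·-7956.867080) / 20822.784684 = 45.136195
y = (116.904·-7956.867080 − 2855.632518·-23.818) / 20822.784684 = -41.405323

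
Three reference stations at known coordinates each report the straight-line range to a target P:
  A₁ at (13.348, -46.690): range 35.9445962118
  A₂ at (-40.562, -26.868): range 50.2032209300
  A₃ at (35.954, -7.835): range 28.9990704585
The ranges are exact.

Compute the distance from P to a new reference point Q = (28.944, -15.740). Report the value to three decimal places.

22.235

eq1: (x − 13.348)² + (y + 46.690)² = 35.9445962118²
eq2: (x + 40.562)² + (y + 26.868)² = 50.2032209300²
eq3: (x − 35.954)² + (y + 7.835)² = 28.9990704585²
eq1−eq3, eq1−eq2 (x²,y² cancel):
  45.212·x + 77.710·y = -552.979954
  -107.820·x + 39.644·y = -1219.309331
det = 45.212·39.644 − 77.710·-107.820 = 10171.076728
x = (-552.979954·39.644 − 77.710·-1219.309331) / 10171.076728 = 7.160519
y = (45.212·-1219.309331 − -552.979954·-107.820) / 10171.076728 = -11.281963
|P − Q| = √((7.160519 − 28.944)² + (-11.281963 − -15.740)²) = 22.234975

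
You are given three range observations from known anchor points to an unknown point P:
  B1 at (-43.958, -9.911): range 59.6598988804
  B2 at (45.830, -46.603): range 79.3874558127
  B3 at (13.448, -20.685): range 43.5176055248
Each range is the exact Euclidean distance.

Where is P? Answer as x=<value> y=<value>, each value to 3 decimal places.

x=6.297 y=22.241

eq1: (x + 43.958)² + (y + 9.911)² = 59.6598988804²
eq2: (x − 45.830)² + (y + 46.603)² = 79.3874558127²
eq3: (x − 13.448)² + (y + 20.685)² = 43.5176055248²
eq2−eq1, eq2−eq3 (x²,y² cancel):
  -179.576·x + 73.384·y = 501.369782
  -64.764·x + 51.836·y = 745.075570
det = -179.576·51.836 − 73.384·-64.764 = -4555.860160
x = (501.369782·51.836 − 73.384·745.075570) / -4555.860160 = 6.296862
y = (-179.576·745.075570 − 501.369782·-64.764) / -4555.860160 = 22.241020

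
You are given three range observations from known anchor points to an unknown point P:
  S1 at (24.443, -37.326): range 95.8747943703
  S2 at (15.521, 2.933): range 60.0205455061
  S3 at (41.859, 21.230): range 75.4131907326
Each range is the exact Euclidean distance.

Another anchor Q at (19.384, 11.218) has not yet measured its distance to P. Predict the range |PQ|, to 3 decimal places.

eq1: (x − 24.443)² + (y + 37.326)² = 95.8747943703²
eq2: (x − 15.521)² + (y − 2.933)² = 60.0205455061²
eq3: (x − 41.859)² + (y − 21.230)² = 75.4131907326²
eq3−eq1, eq3−eq2 (x²,y² cancel):
  -34.832·x − 117.112·y = -3717.025115
  -52.676·x − 36.594·y = 131.298603
det = -34.832·-36.594 − -117.112·-52.676 = -4894.349504
x = (-3717.025115·-36.594 − -117.112·131.298603) / -4894.349504 = -30.933112
y = (-34.832·131.298603 − -3717.025115·-52.676) / -4894.349504 = 40.939334
|P − Q| = √((-30.933112 − 19.384)² + (40.939334 − 11.218)²) = 58.439451

58.439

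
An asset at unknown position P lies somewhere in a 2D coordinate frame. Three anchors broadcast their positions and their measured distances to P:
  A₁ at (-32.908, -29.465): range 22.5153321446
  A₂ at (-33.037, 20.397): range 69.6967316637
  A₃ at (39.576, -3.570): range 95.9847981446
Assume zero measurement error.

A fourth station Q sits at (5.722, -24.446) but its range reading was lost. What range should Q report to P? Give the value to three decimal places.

eq1: (x + 32.908)² + (y + 29.465)² = 22.5153321446²
eq2: (x + 33.037)² + (y − 20.397)² = 69.6967316637²
eq3: (x − 39.576)² + (y + 3.570)² = 95.9847981446²
eq2−eq3, eq2−eq1 (x²,y² cancel):
  145.226·x − 47.934·y = -4283.923372
  0.258·x − 99.724·y = 4794.335934
det = 145.226·-99.724 − -47.934·0.258 = -14470.150652
x = (-4283.923372·-99.724 − -47.934·4794.335934) / -14470.150652 = -45.405310
y = (145.226·4794.335934 − -4283.923372·0.258) / -14470.150652 = -48.193519
|P − Q| = √((-45.405310 − 5.722)² + (-48.193519 − -24.446)²) = 56.373278

56.373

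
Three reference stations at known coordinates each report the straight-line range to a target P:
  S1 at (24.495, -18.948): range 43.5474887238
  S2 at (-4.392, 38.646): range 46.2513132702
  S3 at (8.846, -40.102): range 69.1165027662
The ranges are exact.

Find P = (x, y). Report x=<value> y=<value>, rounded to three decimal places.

x=38.827 y=22.174

eq1: (x − 24.495)² + (y + 18.948)² = 43.5474887238²
eq2: (x + 4.392)² + (y − 38.646)² = 46.2513132702²
eq3: (x − 8.846)² + (y + 40.102)² = 69.1165027662²
eq1−eq2, eq1−eq3 (x²,y² cancel):
  -57.774·x + 115.188·y = 310.971046
  -31.298·x − 42.308·y = -2153.316789
det = -57.774·-42.308 − 115.188·-31.298 = 6049.456416
x = (310.971046·-42.308 − 115.188·-2153.316789) / 6049.456416 = 38.826578
y = (-57.774·-2153.316789 − 310.971046·-31.298) / 6049.456416 = 22.173645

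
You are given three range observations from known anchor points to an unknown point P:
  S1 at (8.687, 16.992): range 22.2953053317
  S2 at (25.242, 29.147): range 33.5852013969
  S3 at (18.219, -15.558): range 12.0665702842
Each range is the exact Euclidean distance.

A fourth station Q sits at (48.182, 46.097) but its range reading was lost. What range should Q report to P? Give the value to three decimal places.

58.371

eq1: (x − 8.687)² + (y − 16.992)² = 22.2953053317²
eq2: (x − 25.242)² + (y − 29.147)² = 33.5852013969²
eq3: (x − 18.219)² + (y + 15.558)² = 12.0665702842²
eq2−eq1, eq2−eq3 (x²,y² cancel):
  -33.110·x − 24.310·y = -491.629027
  -14.046·x − 89.410·y = 69.640786
det = -33.110·-89.410 − -24.310·-14.046 = 2618.906840
x = (-491.629027·-89.410 − -24.310·69.640786) / 2618.906840 = 17.430753
y = (-33.110·69.640786 − -491.629027·-14.046) / 2618.906840 = -3.517203
|P − Q| = √((17.430753 − 48.182)² + (-3.517203 − 46.097)²) = 58.371297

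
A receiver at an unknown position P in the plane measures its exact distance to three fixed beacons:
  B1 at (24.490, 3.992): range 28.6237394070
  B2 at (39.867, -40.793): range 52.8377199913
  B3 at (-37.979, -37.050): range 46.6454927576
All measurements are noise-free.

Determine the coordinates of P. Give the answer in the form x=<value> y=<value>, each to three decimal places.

x=-1.524 y=-7.950

eq1: (x − 24.490)² + (y − 3.992)² = 28.6237394070²
eq2: (x − 39.867)² + (y + 40.793)² = 52.8377199913²
eq3: (x + 37.979)² + (y + 37.050)² = 46.6454927576²
eq3−eq2, eq3−eq1 (x²,y² cancel):
  155.692·x − 7.486·y = -177.683062
  124.938·x + 82.084·y = -842.927240
det = 155.692·82.084 − -7.486·124.938 = 13715.107996
x = (-177.683062·82.084 − -7.486·-842.927240) / 13715.107996 = -1.523509
y = (155.692·-842.927240 − -177.683062·124.938) / 13715.107996 = -7.950186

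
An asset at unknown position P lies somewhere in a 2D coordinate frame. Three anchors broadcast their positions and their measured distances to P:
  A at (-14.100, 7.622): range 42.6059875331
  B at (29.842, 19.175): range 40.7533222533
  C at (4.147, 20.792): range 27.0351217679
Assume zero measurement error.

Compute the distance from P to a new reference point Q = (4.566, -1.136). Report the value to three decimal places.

eq1: (x + 14.100)² + (y − 7.622)² = 42.6059875331²
eq2: (x − 29.842)² + (y − 19.175)² = 40.7533222533²
eq3: (x − 4.147)² + (y − 20.792)² = 27.0351217679²
eq3−eq2, eq3−eq1 (x²,y² cancel):
  51.390·x − 3.234·y = -121.214750
  -36.494·x − 26.340·y = -1276.972354
det = 51.390·-26.340 − -3.234·-36.494 = -1471.634196
x = (-121.214750·-26.340 − -3.234·-1276.972354) / -1471.634196 = 0.636661
y = (51.390·-1276.972354 − -121.214750·-36.494) / -1471.634196 = 47.598255
|P − Q| = √((0.636661 − 4.566)² + (47.598255 − -1.136)²) = 48.892406

48.892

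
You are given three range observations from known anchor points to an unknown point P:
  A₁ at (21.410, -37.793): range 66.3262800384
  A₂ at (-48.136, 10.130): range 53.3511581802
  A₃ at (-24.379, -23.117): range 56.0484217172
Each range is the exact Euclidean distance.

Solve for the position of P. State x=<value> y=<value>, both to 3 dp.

x=2.837 y=25.880

eq1: (x − 21.410)² + (y + 37.793)² = 66.3262800384²
eq2: (x + 48.136)² + (y − 10.130)² = 53.3511581802²
eq3: (x + 24.379)² + (y + 23.117)² = 56.0484217172²
eq2−eq1, eq2−eq3 (x²,y² cancel):
  139.092·x − 95.846·y = -2085.821792
  47.514·x − 66.494·y = -1586.039564
det = 139.092·-66.494 − -95.846·47.514 = -4694.756604
x = (-2085.821792·-66.494 − -95.846·-1586.039564) / -4694.756604 = 2.837402
y = (139.092·-1586.039564 − -2085.821792·47.514) / -4694.756604 = 25.879867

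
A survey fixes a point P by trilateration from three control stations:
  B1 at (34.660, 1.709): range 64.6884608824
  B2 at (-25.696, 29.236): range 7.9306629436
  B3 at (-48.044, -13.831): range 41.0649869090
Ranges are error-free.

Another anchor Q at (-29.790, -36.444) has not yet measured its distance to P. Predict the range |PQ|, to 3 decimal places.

eq1: (x − 34.660)² + (y − 1.709)² = 64.6884608824²
eq2: (x + 25.696)² + (y − 29.236)² = 7.9306629436²
eq3: (x + 48.044)² + (y + 13.831)² = 41.0649869090²
eq1−eq3, eq1−eq2 (x²,y² cancel):
  -165.408·x − 31.080·y = 3793.550038
  -120.712·x + 55.054·y = 4432.493388
det = -165.408·55.054 − -31.080·-120.712 = -12858.100992
x = (3793.550038·55.054 − -31.080·4432.493388) / -12858.100992 = -26.956702
y = (-165.408·4432.493388 − 3793.550038·-120.712) / -12858.100992 = 21.406182
|P − Q| = √((-26.956702 − -29.790)² + (21.406182 − -36.444)²) = 57.919523

57.920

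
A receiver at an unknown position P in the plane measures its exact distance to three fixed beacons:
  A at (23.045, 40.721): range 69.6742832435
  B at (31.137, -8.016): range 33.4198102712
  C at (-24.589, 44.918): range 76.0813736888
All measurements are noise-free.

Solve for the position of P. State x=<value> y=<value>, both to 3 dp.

eq1: (x − 23.045)² + (y − 40.721)² = 69.6742832435²
eq2: (x − 31.137)² + (y + 8.016)² = 33.4198102712²
eq3: (x + 24.589)² + (y − 44.918)² = 76.0813736888²
eq1−eq2, eq1−eq3 (x²,y² cancel):
  16.184·x − 97.474·y = 2582.119186
  -95.268·x + 8.394·y = -500.895898
det = 16.184·8.394 − -97.474·-95.268 = -9150.304536
x = (2582.119186·8.394 − -97.474·-500.895898) / -9150.304536 = 2.967116
y = (16.184·-500.895898 − 2582.119186·-95.268) / -9150.304536 = -25.997696

x=2.967 y=-25.998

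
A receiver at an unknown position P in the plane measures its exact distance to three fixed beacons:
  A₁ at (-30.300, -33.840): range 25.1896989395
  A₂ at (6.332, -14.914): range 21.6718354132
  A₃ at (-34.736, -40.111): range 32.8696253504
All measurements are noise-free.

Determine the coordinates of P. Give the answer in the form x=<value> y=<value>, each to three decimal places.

x=-15.300 y=-13.603

eq1: (x + 30.300)² + (y + 33.840)² = 25.1896989395²
eq2: (x − 6.332)² + (y + 14.914)² = 21.6718354132²
eq3: (x + 34.736)² + (y + 40.111)² = 32.8696253504²
eq3−eq1, eq3−eq2 (x²,y² cancel):
  8.872·x + 12.542·y = -306.355079
  82.136·x + 50.394·y = -1942.216577
det = 8.872·50.394 − 12.542·82.136 = -583.054144
x = (-306.355079·50.394 − 12.542·-1942.216577) / -583.054144 = -15.300161
y = (8.872·-1942.216577 − -306.355079·82.136) / -583.054144 = -13.603257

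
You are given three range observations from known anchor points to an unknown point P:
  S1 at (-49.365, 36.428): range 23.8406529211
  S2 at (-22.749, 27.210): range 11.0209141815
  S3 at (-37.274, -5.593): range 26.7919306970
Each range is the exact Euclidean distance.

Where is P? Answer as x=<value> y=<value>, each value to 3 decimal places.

eq1: (x + 49.365)² + (y − 36.428)² = 23.8406529211²
eq2: (x + 22.749)² + (y − 27.210)² = 11.0209141815²
eq3: (x + 37.274)² + (y + 5.593)² = 26.7919306970²
eq3−eq2, eq3−eq1 (x²,y² cancel):
  29.050·x + 65.606·y = 433.615377
  -24.182·x + 84.042·y = 2492.700503
det = 29.050·84.042 − 65.606·-24.182 = 4027.904392
x = (433.615377·84.042 − 65.606·2492.700503) / 4027.904392 = -31.553432
y = (29.050·2492.700503 − 433.615377·-24.182) / 4027.904392 = 20.581084

x=-31.553 y=20.581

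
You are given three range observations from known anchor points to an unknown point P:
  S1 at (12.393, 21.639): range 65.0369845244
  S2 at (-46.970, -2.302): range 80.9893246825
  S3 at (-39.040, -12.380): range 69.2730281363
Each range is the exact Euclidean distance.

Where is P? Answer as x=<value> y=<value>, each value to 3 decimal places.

x=23.358 y=-42.467

eq1: (x − 12.393)² + (y − 21.639)² = 65.0369845244²
eq2: (x + 46.970)² + (y + 2.302)² = 80.9893246825²
eq3: (x + 39.040)² + (y + 12.380)² = 69.2730281363²
eq2−eq1, eq2−eq3 (x²,y² cancel):
  118.726·x + 47.882·y = 739.814023
  15.860·x − 20.156·y = 1226.424181
det = 118.726·-20.156 − 47.882·15.860 = -3152.449776
x = (739.814023·-20.156 − 47.882·1226.424181) / -3152.449776 = 23.358131
y = (118.726·1226.424181 − 739.814023·15.860) / -3152.449776 = -42.466969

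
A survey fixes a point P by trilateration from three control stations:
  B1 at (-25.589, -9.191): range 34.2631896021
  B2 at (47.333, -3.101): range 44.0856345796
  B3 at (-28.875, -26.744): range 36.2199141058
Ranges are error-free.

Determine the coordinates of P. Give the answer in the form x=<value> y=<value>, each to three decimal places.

x=6.786 y=-20.407

eq1: (x + 25.589)² + (y + 9.191)² = 34.2631896021²
eq2: (x − 47.333)² + (y + 3.101)² = 44.0856345796²
eq3: (x + 28.875)² + (y + 26.744)² = 36.2199141058²
eq2−eq3, eq2−eq1 (x²,y² cancel):
  -152.416·x − 47.286·y = -69.360931
  -145.844·x − 12.180·y = -741.180673
det = -152.416·-12.180 − -47.286·-145.844 = -5039.952504
x = (-69.360931·-12.180 − -47.286·-741.180673) / -5039.952504 = 6.786305
y = (-152.416·-741.180673 − -69.360931·-145.844) / -5039.952504 = -20.407319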